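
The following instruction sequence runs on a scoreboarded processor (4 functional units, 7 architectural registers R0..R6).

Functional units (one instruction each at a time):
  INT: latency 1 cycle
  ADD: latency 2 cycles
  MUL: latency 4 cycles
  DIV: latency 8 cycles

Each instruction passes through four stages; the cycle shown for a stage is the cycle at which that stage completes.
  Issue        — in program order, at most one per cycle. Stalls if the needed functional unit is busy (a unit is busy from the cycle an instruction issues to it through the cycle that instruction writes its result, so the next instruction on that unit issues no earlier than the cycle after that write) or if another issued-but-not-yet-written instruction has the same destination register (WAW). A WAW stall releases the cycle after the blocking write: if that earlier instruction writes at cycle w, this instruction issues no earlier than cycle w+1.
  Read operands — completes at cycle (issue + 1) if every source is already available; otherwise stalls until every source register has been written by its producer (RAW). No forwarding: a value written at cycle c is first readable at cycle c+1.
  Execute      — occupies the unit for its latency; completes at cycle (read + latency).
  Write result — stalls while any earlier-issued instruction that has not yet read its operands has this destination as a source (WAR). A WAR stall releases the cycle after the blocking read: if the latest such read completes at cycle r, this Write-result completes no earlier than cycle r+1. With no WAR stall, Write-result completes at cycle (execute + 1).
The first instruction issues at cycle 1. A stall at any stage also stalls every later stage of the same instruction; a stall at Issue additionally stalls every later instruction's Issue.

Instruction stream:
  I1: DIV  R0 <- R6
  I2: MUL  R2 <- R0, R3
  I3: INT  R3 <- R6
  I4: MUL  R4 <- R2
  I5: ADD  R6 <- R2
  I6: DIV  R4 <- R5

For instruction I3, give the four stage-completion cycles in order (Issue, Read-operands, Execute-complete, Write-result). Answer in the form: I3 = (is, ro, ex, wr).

I3 = (3, 4, 5, 13)

t=1  I1 dispatched to DIV
t=2  I1 operands ready; I2 dispatched to MUL
t=3  I3 dispatched to INT
t=4  I3 operands ready
t=5  I3 complete
t=10  I1 complete
t=11  R0←I1
t=12  I2 operands ready
t=13  R3←I3
t=16  I2 complete
t=17  R2←I2
t=18  I4 dispatched to MUL
t=19  I4 operands ready; I5 dispatched to ADD
t=20  I5 operands ready
t=22  I5 complete
t=23  I4 complete; R6←I5
t=24  R4←I4
t=25  I6 dispatched to DIV
t=26  I6 operands ready
t=34  I6 complete
t=35  R4←I6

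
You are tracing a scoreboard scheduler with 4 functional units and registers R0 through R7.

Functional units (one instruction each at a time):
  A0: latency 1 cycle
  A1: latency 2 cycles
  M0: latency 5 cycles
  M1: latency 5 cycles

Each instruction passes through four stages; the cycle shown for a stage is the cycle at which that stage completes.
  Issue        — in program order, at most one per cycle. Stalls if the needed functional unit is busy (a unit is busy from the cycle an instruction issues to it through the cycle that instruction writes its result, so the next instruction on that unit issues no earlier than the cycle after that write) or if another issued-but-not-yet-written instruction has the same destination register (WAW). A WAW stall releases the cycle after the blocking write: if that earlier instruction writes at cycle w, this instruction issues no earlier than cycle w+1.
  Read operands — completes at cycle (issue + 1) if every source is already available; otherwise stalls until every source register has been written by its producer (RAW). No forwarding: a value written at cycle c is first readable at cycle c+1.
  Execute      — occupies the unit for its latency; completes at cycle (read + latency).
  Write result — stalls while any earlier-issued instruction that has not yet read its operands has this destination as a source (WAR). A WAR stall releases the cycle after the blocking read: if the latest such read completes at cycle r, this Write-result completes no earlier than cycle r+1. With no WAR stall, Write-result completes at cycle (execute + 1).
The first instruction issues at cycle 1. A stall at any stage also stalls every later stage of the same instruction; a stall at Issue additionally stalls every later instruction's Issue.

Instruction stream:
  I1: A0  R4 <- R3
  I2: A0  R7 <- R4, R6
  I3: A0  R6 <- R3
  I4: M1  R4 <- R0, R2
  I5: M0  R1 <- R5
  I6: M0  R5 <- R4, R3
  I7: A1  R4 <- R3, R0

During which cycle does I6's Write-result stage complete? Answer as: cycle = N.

I1: IS=1 RO=2 EX=3 WR=4
I2: IS=5 RO=6 EX=7 WR=8  [struct: A0 busy until I1 writes@4]
I3: IS=9 RO=10 EX=11 WR=12  [struct: A0 busy until I2 writes@8]
I4: IS=10 RO=11 EX=16 WR=17
I5: IS=11 RO=12 EX=17 WR=18
I6: IS=19 RO=20 EX=25 WR=26  [struct: M0 busy until I5 writes@18]
I7: IS=20 RO=21 EX=23 WR=24

cycle = 26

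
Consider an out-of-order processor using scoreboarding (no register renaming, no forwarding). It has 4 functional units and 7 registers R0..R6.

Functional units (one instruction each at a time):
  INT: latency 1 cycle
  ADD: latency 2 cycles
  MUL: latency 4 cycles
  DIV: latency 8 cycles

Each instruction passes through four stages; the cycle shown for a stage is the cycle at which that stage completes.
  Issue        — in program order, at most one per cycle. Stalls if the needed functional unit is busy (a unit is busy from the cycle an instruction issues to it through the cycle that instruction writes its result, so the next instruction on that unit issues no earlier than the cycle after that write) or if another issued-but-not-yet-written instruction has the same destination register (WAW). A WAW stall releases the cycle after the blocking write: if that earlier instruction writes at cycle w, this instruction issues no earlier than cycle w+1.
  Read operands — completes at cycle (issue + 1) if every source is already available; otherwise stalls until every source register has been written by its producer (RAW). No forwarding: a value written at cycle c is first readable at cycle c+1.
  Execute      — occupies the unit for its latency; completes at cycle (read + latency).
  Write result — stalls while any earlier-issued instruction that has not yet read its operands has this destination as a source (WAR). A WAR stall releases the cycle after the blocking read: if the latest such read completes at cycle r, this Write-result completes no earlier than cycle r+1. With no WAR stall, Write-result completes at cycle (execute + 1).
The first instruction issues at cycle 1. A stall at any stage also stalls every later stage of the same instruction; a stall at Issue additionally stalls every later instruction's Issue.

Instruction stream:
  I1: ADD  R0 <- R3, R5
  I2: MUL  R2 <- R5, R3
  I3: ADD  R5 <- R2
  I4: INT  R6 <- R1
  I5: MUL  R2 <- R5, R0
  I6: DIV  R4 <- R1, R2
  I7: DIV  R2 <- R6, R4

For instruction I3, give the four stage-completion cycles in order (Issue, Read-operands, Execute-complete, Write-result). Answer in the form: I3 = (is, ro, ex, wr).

I3 = (6, 9, 11, 12)

1) issue 1, read 2, done 4, write 5
2) issue 2, read 3, done 7, write 8
3) issue 6, read 9, done 11, write 12  <struct: ADD busy until I1 writes@5 / RAW R2: wait I2 write@8>
4) issue 7, read 8, done 9, write 10
5) issue 9, read 13, done 17, write 18  <struct: MUL busy until I2 writes@8 / RAW R5: wait I3 write@12>
6) issue 10, read 19, done 27, write 28  <RAW R2: wait I5 write@18>
7) issue 29, read 30, done 38, write 39  <struct: DIV busy until I6 writes@28>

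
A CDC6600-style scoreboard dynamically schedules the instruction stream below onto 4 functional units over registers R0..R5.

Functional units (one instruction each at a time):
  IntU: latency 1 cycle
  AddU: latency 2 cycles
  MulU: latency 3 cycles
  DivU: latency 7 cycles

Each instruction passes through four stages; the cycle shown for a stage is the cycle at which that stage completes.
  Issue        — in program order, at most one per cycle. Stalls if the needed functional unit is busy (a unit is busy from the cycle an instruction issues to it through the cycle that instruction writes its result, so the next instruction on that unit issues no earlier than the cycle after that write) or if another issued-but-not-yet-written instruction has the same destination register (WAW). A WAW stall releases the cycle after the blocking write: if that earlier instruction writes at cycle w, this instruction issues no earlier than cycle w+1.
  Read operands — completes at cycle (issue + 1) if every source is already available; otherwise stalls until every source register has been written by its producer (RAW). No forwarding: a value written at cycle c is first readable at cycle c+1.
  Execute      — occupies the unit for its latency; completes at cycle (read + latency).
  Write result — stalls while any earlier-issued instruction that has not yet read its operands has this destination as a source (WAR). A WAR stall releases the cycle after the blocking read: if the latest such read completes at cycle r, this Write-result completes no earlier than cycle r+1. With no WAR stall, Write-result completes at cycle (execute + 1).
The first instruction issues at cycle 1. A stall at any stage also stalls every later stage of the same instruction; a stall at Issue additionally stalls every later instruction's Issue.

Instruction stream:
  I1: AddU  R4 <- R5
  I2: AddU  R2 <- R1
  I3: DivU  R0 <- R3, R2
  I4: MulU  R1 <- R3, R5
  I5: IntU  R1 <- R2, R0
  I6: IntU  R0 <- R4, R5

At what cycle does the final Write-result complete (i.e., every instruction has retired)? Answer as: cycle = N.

cycle = 26

  I1 | 1 | 2 | 4 | 5
  I2 | 6 | 7 | 9 | 10   struct: AddU busy until I1 writes@5
  I3 | 7 | 11 | 18 | 19   RAW R2: wait I2 write@10
  I4 | 8 | 9 | 12 | 13
  I5 | 14 | 20 | 21 | 22   WAW R1: wait I4 write@13 · RAW R0: wait I3 write@19
  I6 | 23 | 24 | 25 | 26   struct: IntU busy until I5 writes@22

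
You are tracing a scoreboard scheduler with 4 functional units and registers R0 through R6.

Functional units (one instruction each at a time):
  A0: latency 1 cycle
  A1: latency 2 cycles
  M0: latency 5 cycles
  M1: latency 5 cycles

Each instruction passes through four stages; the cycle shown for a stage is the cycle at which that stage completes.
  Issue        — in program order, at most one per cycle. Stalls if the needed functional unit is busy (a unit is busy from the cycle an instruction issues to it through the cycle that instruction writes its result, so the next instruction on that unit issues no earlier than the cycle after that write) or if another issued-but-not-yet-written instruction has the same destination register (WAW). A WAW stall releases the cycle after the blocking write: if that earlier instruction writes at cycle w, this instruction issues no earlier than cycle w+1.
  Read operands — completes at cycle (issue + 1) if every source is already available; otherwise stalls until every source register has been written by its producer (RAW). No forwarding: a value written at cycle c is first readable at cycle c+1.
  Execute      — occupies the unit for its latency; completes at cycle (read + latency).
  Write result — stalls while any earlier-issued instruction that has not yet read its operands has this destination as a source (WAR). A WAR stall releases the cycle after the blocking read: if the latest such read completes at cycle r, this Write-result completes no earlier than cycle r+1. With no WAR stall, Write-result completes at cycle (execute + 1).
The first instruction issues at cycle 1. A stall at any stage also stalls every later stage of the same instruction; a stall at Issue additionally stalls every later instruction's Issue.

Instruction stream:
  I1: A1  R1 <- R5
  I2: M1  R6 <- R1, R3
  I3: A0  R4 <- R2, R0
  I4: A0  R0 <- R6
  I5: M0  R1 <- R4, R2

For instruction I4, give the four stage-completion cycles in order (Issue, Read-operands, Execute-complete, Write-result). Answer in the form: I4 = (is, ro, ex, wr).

I1: IS=1 RO=2 EX=4 WR=5
I2: IS=2 RO=6 EX=11 WR=12  [RAW R1: wait I1 write@5]
I3: IS=3 RO=4 EX=5 WR=6
I4: IS=7 RO=13 EX=14 WR=15  [struct: A0 busy until I3 writes@6; RAW R6: wait I2 write@12]
I5: IS=8 RO=9 EX=14 WR=15

I4 = (7, 13, 14, 15)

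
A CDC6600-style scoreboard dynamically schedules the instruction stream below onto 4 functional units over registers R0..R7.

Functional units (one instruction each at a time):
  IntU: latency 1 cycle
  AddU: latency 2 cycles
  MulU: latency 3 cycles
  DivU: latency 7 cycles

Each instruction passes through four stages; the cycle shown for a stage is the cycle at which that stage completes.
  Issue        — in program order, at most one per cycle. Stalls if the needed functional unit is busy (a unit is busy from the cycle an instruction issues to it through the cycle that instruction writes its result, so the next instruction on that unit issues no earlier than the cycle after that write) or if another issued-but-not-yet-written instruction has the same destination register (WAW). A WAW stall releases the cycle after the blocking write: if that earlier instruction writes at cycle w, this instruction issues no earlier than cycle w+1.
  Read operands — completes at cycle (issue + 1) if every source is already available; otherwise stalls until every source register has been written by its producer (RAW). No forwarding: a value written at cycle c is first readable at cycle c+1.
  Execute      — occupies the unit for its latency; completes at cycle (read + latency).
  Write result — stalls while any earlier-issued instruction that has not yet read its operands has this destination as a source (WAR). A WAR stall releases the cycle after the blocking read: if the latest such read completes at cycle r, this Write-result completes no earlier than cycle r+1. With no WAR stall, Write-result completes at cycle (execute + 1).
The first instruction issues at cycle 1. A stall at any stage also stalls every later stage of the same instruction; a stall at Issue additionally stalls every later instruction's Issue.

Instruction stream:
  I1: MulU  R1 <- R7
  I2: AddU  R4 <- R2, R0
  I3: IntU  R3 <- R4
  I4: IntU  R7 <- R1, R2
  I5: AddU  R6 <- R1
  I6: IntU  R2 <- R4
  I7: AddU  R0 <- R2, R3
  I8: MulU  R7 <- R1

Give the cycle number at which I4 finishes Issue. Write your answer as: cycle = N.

[I1] 1/2/5/6
[I2] 2/3/5/6
[I3] 3/7/8/9  (RAW R4: wait I2 write@6)
[I4] 10/11/12/13  (struct: IntU busy until I3 writes@9)
[I5] 11/12/14/15
[I6] 14/15/16/17  (struct: IntU busy until I4 writes@13)
[I7] 16/18/20/21  (struct: AddU busy until I5 writes@15; RAW R2: wait I6 write@17)
[I8] 17/18/21/22

cycle = 10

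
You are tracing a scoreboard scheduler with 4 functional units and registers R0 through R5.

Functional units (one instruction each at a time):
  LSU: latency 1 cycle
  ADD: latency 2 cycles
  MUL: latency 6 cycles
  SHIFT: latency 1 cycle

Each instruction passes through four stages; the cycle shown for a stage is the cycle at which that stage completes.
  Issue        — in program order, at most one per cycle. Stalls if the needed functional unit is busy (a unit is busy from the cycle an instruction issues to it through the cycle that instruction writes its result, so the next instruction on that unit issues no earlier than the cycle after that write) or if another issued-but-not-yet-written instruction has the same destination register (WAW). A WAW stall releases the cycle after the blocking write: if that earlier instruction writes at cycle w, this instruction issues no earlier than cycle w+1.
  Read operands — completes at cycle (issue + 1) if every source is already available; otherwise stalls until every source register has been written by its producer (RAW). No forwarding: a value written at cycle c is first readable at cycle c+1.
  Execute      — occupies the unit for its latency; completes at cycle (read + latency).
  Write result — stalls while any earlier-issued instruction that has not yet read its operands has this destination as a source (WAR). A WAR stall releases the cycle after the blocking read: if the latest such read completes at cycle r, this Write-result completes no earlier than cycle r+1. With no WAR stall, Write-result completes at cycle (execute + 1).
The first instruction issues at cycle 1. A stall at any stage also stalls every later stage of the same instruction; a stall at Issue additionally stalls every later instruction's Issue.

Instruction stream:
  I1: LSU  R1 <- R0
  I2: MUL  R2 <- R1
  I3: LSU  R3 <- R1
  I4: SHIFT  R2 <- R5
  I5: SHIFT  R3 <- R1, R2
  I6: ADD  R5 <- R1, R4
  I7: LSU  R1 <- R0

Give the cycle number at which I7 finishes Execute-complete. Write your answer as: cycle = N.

cycle = 21

  I1 | 1 | 2 | 3 | 4
  I2 | 2 | 5 | 11 | 12   RAW R1: wait I1 write@4
  I3 | 5 | 6 | 7 | 8   struct: LSU busy until I1 writes@4
  I4 | 13 | 14 | 15 | 16   WAW R2: wait I2 write@12
  I5 | 17 | 18 | 19 | 20   struct: SHIFT busy until I4 writes@16
  I6 | 18 | 19 | 21 | 22
  I7 | 19 | 20 | 21 | 22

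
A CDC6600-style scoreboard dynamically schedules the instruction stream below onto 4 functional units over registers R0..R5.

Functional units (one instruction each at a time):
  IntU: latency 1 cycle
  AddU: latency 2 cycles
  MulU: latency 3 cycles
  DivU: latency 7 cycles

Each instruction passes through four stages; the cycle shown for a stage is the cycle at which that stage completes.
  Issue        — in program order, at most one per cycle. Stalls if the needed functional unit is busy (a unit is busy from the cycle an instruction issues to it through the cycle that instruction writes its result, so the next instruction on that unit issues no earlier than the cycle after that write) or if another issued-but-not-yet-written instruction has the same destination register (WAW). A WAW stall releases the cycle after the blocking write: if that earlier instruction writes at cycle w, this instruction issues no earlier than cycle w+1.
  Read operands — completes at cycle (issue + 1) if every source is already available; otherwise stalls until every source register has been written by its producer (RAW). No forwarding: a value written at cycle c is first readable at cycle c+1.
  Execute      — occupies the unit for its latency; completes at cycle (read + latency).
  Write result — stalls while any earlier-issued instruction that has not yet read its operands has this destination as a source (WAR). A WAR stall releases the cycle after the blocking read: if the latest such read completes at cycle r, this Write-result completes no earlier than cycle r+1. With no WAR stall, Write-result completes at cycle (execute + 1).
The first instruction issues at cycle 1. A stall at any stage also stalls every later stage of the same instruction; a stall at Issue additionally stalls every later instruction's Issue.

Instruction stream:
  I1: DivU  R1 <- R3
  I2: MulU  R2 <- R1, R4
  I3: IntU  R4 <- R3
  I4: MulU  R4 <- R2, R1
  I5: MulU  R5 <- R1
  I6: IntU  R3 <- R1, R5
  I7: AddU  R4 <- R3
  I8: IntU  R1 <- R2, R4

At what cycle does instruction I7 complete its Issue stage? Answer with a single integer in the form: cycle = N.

cycle 1: I1 dispatched to DivU
cycle 2: I1 operands ready, I2 dispatched to MulU
cycle 3: I3 dispatched to IntU
cycle 4: I3 operands ready
cycle 5: I3 complete
cycle 9: I1 complete
cycle 10: R1←I1
cycle 11: I2 operands ready
cycle 12: R4←I3
cycle 14: I2 complete
cycle 15: R2←I2
cycle 16: I4 dispatched to MulU
cycle 17: I4 operands ready
cycle 20: I4 complete
cycle 21: R4←I4
cycle 22: I5 dispatched to MulU
cycle 23: I5 operands ready, I6 dispatched to IntU
cycle 24: I7 dispatched to AddU
cycle 26: I5 complete
cycle 27: R5←I5
cycle 28: I6 operands ready
cycle 29: I6 complete
cycle 30: R3←I6
cycle 31: I7 operands ready, I8 dispatched to IntU
cycle 33: I7 complete
cycle 34: R4←I7
cycle 35: I8 operands ready
cycle 36: I8 complete
cycle 37: R1←I8

cycle = 24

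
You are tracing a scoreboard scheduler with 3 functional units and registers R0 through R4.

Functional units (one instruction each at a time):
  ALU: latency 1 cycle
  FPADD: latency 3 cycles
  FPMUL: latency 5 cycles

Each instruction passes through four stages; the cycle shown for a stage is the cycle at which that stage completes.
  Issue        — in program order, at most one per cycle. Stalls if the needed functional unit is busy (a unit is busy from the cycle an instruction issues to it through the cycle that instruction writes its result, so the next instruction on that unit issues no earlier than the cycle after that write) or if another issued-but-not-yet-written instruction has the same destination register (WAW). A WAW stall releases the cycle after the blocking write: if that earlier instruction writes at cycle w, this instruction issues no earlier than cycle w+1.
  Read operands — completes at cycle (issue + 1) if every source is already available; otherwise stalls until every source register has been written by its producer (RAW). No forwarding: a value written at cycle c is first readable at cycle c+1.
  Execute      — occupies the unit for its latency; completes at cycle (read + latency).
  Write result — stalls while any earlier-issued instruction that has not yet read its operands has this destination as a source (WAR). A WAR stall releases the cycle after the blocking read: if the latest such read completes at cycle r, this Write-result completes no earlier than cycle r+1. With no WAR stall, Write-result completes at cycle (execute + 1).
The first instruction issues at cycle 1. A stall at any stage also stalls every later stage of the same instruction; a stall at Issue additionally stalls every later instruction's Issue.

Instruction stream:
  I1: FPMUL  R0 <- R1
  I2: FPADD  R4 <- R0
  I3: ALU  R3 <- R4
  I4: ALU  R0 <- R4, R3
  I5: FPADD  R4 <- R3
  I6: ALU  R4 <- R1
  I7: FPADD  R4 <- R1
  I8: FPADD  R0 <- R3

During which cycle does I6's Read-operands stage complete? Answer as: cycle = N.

I1  is:1  ro:2  ex:7  wr:8
I2  is:2  ro:9  ex:12  wr:13  — RAW R0: wait I1 write@8
I3  is:3  ro:14  ex:15  wr:16  — RAW R4: wait I2 write@13
I4  is:17  ro:18  ex:19  wr:20  — struct: ALU busy until I3 writes@16
I5  is:18  ro:19  ex:22  wr:23
I6  is:24  ro:25  ex:26  wr:27  — WAW R4: wait I5 write@23
I7  is:28  ro:29  ex:32  wr:33  — WAW R4: wait I6 write@27
I8  is:34  ro:35  ex:38  wr:39  — struct: FPADD busy until I7 writes@33

cycle = 25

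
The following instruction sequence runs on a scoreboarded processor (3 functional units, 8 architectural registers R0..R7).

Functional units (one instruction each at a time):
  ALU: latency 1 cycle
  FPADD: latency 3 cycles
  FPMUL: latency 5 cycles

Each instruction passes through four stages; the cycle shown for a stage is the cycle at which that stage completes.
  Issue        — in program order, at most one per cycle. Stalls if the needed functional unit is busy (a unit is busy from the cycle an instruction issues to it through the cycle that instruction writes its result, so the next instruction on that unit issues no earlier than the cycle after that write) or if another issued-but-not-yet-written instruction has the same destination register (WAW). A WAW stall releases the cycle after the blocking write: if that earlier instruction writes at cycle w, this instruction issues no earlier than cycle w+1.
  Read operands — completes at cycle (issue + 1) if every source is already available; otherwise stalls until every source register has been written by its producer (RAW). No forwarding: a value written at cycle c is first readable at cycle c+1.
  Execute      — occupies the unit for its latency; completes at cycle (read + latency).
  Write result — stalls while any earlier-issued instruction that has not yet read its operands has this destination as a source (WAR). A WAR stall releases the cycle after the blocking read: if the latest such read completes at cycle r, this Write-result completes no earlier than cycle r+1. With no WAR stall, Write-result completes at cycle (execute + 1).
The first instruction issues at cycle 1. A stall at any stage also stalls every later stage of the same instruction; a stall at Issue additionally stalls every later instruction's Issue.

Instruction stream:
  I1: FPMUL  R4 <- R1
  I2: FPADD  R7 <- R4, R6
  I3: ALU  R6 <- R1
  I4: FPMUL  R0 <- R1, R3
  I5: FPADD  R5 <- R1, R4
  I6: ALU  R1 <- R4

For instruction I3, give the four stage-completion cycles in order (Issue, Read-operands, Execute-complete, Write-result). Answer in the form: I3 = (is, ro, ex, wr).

1) issue 1, read 2, done 7, write 8
2) issue 2, read 9, done 12, write 13  <RAW R4: wait I1 write@8>
3) issue 3, read 4, done 5, write 10  <WAR R6: wait I2 read@9>
4) issue 9, read 10, done 15, write 16  <struct: FPMUL busy until I1 writes@8>
5) issue 14, read 15, done 18, write 19  <struct: FPADD busy until I2 writes@13>
6) issue 15, read 16, done 17, write 18

I3 = (3, 4, 5, 10)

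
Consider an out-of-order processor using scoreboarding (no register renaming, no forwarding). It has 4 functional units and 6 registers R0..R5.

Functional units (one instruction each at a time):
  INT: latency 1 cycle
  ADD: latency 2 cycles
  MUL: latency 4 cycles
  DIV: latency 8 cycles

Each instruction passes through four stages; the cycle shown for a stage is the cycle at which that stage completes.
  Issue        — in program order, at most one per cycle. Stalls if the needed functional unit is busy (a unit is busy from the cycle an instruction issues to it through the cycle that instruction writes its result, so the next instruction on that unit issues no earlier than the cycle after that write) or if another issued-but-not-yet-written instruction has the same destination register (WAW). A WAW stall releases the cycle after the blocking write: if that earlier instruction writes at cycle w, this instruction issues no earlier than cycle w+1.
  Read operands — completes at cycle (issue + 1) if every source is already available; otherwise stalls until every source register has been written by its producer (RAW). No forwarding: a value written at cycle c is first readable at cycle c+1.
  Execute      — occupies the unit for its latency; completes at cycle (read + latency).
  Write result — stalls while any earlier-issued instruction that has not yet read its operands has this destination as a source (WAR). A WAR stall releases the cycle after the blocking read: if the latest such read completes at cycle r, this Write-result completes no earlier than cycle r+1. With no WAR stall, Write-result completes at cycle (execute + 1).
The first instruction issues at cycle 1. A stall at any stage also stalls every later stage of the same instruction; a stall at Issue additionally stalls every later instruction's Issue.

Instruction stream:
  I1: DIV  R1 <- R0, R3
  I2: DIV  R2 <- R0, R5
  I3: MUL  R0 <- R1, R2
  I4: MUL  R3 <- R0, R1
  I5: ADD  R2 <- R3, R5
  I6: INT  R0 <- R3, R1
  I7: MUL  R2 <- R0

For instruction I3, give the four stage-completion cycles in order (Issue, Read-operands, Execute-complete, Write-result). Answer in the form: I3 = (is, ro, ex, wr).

I1: IS=1 RO=2 EX=10 WR=11
I2: IS=12 RO=13 EX=21 WR=22  [struct: DIV busy until I1 writes@11]
I3: IS=13 RO=23 EX=27 WR=28  [RAW R2: wait I2 write@22]
I4: IS=29 RO=30 EX=34 WR=35  [struct: MUL busy until I3 writes@28]
I5: IS=30 RO=36 EX=38 WR=39  [RAW R3: wait I4 write@35]
I6: IS=31 RO=36 EX=37 WR=38  [RAW R3: wait I4 write@35]
I7: IS=40 RO=41 EX=45 WR=46  [WAW R2: wait I5 write@39]

I3 = (13, 23, 27, 28)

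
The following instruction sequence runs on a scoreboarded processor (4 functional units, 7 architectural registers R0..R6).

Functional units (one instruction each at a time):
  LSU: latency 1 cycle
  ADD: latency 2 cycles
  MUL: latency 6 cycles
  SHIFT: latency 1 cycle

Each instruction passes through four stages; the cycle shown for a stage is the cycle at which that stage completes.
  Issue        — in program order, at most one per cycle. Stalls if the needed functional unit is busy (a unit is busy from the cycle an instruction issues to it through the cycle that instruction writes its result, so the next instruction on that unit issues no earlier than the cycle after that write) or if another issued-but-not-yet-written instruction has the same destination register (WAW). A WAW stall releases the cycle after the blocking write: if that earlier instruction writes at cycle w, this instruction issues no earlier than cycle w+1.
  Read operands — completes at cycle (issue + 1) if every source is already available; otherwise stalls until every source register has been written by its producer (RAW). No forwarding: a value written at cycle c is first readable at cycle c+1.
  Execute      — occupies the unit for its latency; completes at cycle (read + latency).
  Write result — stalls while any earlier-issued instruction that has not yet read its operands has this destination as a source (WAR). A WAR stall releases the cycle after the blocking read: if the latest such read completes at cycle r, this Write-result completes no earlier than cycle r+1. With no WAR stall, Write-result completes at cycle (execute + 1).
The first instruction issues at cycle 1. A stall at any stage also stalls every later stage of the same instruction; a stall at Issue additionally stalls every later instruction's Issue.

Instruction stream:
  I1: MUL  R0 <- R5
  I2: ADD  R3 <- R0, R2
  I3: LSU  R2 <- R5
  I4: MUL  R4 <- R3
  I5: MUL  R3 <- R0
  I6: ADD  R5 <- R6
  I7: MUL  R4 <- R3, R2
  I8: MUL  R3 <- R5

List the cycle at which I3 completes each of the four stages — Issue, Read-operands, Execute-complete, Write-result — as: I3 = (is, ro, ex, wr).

I3 = (3, 4, 5, 11)

[I1] 1/2/8/9
[I2] 2/10/12/13  (RAW R0: wait I1 write@9)
[I3] 3/4/5/11  (WAR R2: wait I2 read@10)
[I4] 10/14/20/21  (struct: MUL busy until I1 writes@9; RAW R3: wait I2 write@13)
[I5] 22/23/29/30  (struct: MUL busy until I4 writes@21)
[I6] 23/24/26/27
[I7] 31/32/38/39  (struct: MUL busy until I5 writes@30)
[I8] 40/41/47/48  (struct: MUL busy until I7 writes@39)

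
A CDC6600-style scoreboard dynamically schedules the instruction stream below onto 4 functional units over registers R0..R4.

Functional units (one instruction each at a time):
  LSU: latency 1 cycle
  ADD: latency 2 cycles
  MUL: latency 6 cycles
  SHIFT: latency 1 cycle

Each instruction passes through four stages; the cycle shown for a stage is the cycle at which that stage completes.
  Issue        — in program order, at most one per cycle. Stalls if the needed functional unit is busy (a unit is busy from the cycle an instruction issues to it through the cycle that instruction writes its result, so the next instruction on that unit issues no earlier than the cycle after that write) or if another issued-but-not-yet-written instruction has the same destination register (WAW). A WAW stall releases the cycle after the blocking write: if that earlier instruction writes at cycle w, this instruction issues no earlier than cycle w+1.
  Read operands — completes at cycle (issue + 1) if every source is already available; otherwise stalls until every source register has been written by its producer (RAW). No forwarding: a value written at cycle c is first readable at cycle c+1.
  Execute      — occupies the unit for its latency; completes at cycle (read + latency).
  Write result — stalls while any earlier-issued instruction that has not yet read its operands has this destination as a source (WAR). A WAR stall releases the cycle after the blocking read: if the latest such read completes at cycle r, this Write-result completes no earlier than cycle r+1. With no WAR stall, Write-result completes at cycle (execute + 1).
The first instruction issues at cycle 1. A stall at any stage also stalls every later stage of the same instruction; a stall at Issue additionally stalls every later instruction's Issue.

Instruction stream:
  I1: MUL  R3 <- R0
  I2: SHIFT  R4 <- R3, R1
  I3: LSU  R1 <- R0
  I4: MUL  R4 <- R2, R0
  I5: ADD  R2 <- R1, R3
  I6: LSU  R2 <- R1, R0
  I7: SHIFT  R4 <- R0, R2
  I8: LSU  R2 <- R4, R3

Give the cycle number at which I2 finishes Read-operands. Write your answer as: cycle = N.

c1: I1 dispatched to MUL
c2: I1 operands ready, I2 dispatched to SHIFT
c3: I3 dispatched to LSU
c4: I3 operands ready
c5: I3 complete
c8: I1 complete
c9: R3←I1
c10: I2 operands ready
c11: I2 complete, R1←I3
c12: R4←I2
c13: I4 dispatched to MUL
c14: I4 operands ready, I5 dispatched to ADD
c15: I5 operands ready
c17: I5 complete
c18: R2←I5
c19: I6 dispatched to LSU
c20: I4 complete, I6 operands ready
c21: R4←I4, I6 complete
c22: R2←I6, I7 dispatched to SHIFT
c23: I7 operands ready, I8 dispatched to LSU
c24: I7 complete
c25: R4←I7
c26: I8 operands ready
c27: I8 complete
c28: R2←I8

cycle = 10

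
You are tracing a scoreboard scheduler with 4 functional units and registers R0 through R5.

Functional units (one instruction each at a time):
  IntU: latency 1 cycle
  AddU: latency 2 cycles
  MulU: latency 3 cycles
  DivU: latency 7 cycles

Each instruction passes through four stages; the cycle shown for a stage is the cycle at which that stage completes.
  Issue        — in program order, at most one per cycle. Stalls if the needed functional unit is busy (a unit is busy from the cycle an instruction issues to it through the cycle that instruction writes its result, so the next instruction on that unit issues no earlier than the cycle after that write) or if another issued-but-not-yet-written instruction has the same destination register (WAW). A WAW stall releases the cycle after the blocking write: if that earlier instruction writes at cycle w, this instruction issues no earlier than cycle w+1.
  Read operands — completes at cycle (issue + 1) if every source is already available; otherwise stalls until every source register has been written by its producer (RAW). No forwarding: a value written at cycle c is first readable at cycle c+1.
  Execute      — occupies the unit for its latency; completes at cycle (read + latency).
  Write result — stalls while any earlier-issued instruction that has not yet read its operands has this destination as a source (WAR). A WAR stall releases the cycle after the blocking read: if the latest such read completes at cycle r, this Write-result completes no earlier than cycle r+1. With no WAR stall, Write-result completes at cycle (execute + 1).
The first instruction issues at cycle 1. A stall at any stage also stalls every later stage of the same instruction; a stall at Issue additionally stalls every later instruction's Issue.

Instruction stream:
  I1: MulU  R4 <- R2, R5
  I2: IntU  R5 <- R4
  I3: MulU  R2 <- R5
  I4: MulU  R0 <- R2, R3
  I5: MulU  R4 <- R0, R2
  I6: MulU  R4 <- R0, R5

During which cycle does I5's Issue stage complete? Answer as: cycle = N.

cycle = 21

t=1  issue I1 (MulU)
t=2  I1 read-ops · issue I2 (IntU)
t=5  I1 finished on MulU
t=6  I1→R4
t=7  I2 read-ops · issue I3 (MulU)
t=8  I2 finished on IntU
t=9  I2→R5
t=10  I3 read-ops
t=13  I3 finished on MulU
t=14  I3→R2
t=15  issue I4 (MulU)
t=16  I4 read-ops
t=19  I4 finished on MulU
t=20  I4→R0
t=21  issue I5 (MulU)
t=22  I5 read-ops
t=25  I5 finished on MulU
t=26  I5→R4
t=27  issue I6 (MulU)
t=28  I6 read-ops
t=31  I6 finished on MulU
t=32  I6→R4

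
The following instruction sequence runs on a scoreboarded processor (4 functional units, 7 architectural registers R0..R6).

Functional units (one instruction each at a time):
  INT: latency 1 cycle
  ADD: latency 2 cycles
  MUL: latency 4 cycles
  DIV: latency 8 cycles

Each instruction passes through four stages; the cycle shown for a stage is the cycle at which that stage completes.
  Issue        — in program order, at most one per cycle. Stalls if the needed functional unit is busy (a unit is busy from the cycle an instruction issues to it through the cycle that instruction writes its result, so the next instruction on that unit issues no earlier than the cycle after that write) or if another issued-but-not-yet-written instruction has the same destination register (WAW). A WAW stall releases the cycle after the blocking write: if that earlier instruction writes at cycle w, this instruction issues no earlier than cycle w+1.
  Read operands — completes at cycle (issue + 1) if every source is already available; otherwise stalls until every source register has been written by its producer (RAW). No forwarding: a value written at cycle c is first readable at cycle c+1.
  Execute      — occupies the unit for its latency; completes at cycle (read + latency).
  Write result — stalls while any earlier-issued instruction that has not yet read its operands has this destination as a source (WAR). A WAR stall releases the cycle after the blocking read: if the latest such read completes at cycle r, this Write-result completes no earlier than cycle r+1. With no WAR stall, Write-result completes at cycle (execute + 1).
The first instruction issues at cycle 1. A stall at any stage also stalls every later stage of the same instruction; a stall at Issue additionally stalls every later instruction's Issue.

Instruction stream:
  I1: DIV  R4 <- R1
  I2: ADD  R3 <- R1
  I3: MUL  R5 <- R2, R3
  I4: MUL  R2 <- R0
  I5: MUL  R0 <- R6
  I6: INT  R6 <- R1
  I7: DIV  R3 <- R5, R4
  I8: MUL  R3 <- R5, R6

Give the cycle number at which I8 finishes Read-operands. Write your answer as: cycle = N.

cycle = 34

c1: I1 issues→DIV
c2: I1 reads, I2 issues→ADD
c3: I2 reads, I3 issues→MUL
c5: I2 exec-done
c6: I2 writes R3
c7: I3 reads
c10: I1 exec-done
c11: I1 writes R4, I3 exec-done
c12: I3 writes R5
c13: I4 issues→MUL
c14: I4 reads
c18: I4 exec-done
c19: I4 writes R2
c20: I5 issues→MUL
c21: I5 reads, I6 issues→INT
c22: I6 reads, I7 issues→DIV
c23: I6 exec-done, I7 reads
c24: I6 writes R6
c25: I5 exec-done
c26: I5 writes R0
c31: I7 exec-done
c32: I7 writes R3
c33: I8 issues→MUL
c34: I8 reads
c38: I8 exec-done
c39: I8 writes R3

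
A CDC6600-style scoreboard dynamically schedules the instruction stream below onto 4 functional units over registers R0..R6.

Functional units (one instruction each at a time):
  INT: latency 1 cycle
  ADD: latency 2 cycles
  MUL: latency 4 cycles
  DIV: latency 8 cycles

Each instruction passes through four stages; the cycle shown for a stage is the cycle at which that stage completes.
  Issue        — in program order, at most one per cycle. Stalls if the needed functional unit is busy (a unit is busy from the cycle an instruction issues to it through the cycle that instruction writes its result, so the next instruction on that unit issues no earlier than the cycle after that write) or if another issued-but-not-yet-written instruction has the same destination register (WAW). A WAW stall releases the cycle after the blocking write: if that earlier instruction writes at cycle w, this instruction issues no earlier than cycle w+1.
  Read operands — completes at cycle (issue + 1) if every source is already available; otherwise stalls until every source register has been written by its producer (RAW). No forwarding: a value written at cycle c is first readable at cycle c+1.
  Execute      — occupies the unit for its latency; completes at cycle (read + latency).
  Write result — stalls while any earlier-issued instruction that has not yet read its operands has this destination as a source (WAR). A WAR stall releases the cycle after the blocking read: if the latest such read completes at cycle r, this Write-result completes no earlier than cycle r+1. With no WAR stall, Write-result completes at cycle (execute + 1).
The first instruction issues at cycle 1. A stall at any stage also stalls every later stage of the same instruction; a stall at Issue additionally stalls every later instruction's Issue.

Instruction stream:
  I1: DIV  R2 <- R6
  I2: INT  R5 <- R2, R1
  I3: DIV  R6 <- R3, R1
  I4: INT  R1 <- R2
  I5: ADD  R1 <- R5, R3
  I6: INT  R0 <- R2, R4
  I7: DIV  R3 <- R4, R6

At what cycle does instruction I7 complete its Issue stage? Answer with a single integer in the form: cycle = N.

cycle 1: issue I1 (DIV)
cycle 2: I1 read-ops | issue I2 (INT)
cycle 10: I1 finished on DIV
cycle 11: I1→R2
cycle 12: I2 read-ops | issue I3 (DIV)
cycle 13: I2 finished on INT | I3 read-ops
cycle 14: I2→R5
cycle 15: issue I4 (INT)
cycle 16: I4 read-ops
cycle 17: I4 finished on INT
cycle 18: I4→R1
cycle 19: issue I5 (ADD)
cycle 20: I5 read-ops | issue I6 (INT)
cycle 21: I3 finished on DIV | I6 read-ops
cycle 22: I3→R6 | I5 finished on ADD | I6 finished on INT
cycle 23: I5→R1 | I6→R0 | issue I7 (DIV)
cycle 24: I7 read-ops
cycle 32: I7 finished on DIV
cycle 33: I7→R3

cycle = 23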